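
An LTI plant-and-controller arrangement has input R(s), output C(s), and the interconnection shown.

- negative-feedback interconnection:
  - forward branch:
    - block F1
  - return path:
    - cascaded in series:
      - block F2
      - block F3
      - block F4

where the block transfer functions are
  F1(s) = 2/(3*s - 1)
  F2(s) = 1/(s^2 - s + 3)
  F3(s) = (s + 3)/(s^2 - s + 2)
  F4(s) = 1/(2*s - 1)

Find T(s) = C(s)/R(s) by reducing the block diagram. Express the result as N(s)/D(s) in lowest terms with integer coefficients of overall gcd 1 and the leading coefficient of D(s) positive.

Step 1: cascade F2, F3, F4, giving (s + 3)/(2*s^5 - 5*s^4 + 14*s^3 - 16*s^2 + 17*s - 6)
Step 2: close the feedback loop around F1, (F2*F3*F4) - this is the overall T(s), already in the required normalized form

Final answer: (4*s^5 - 10*s^4 + 28*s^3 - 32*s^2 + 34*s - 12)/(6*s^6 - 17*s^5 + 47*s^4 - 62*s^3 + 67*s^2 - 33*s + 12)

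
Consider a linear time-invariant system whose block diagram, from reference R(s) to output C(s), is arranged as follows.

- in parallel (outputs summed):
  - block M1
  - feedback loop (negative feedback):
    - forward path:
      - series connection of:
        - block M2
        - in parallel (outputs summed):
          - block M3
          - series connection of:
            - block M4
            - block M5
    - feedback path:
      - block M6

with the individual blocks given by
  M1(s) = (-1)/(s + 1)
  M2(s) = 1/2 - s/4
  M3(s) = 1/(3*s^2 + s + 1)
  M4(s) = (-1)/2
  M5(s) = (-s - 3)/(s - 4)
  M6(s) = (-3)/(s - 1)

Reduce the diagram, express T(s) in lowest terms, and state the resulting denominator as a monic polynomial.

Step 1 - reduce the series chain M4, M5; result (s + 3)/(2*s - 8)
Step 2 - add M3, (M4*M5) (parallel); result (3*s^3 + 10*s^2 + 6*s - 5)/(6*s^3 - 22*s^2 - 6*s - 8)
Step 3 - cascade M2, (M3+(M4*M5)); result (-3*s^4 - 4*s^3 + 14*s^2 + 17*s - 10)/(24*s^3 - 88*s^2 - 24*s - 32)
Step 4 - feedback reduction of (M2*(M3+(M4*M5))), M6; result (-3*s^5 - s^4 + 18*s^3 + 3*s^2 - 27*s + 10)/(33*s^4 - 100*s^3 + 22*s^2 - 59*s + 62)
Step 5 - parallel reduction of M1, [(M2*(M3+(M4*M5)))/(1+(M2*(M3+(M4*M5)))*M6)]; result (-3*s^6 - 4*s^5 - 16*s^4 + 121*s^3 - 46*s^2 + 42*s - 52)/(33*s^5 - 67*s^4 - 78*s^3 - 37*s^2 + 3*s + 62)
That last expression is T(s), already simplified. Scaling its denominator by 1/33 (the reciprocal of the leading coefficient) yields the monic denominator.

Final answer: s^5 - 67*s^4/33 - 26*s^3/11 - 37*s^2/33 + s/11 + 62/33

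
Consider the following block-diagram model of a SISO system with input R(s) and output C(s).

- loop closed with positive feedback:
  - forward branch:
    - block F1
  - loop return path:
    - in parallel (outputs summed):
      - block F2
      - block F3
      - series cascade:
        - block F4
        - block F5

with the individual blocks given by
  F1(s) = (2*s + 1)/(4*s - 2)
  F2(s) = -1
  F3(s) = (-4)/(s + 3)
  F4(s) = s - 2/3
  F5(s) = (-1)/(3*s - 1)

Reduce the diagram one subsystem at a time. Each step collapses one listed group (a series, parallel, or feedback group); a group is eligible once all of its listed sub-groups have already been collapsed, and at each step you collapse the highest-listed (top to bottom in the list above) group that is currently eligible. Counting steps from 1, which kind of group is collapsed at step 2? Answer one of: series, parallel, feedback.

Step 1: reduce the series chain F4, F5
Step 2: add F2, F3, (F4*F5) (parallel)
Step 3: reduce the feedback loop with forward F1 and return (F2+F3+(F4*F5))
Step 2: parallel.

Final answer: parallel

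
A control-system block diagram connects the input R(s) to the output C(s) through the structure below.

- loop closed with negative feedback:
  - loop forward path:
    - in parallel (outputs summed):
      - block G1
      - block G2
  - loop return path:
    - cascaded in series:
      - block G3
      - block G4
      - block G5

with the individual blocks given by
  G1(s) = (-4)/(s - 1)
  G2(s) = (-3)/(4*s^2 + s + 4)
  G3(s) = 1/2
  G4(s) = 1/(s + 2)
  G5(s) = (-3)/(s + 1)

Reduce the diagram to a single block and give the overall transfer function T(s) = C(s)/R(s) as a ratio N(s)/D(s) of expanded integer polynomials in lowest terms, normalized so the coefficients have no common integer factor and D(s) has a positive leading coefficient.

[1] combine G1, G2 in parallel gives (-16*s^2 - 7*s - 13)/(4*s^3 - 3*s^2 + 3*s - 4)
[2] multiply G3, G4, G5 (series) gives (-3)/(2*s^2 + 6*s + 4)
[3] close the feedback loop around (G1+G2), (G3*G4*G5): this yields T(s), and no further normalization is needed

Final answer: (-32*s^4 - 110*s^3 - 132*s^2 - 106*s - 52)/(8*s^5 + 18*s^4 + 4*s^3 + 46*s^2 + 9*s + 23)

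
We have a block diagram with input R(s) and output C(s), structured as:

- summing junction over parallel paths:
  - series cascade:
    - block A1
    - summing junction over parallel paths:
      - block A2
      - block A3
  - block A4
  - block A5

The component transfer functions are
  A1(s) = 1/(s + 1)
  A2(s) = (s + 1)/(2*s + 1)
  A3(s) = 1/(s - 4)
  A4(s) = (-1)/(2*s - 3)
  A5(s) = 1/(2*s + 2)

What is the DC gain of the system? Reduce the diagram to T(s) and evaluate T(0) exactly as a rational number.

Reducing step by step:

[1] sum the parallel branches A2, A3, giving (s^2 - s - 3)/(2*s^2 - 7*s - 4)
[2] combine A1, (A2+A3) in series, giving (s^2 - s - 3)/(2*s^3 - 5*s^2 - 11*s - 4)
[3] add (A1*(A2+A3)), A4, A5 (parallel), giving (4*s^3 - 20*s^2 + 29*s + 38)/(8*s^4 - 32*s^3 - 14*s^2 + 50*s + 24)
That last expression is T(s); at s = 0 only the constant terms survive, so T(0) = 38/24 = 19/12.

Answer: 19/12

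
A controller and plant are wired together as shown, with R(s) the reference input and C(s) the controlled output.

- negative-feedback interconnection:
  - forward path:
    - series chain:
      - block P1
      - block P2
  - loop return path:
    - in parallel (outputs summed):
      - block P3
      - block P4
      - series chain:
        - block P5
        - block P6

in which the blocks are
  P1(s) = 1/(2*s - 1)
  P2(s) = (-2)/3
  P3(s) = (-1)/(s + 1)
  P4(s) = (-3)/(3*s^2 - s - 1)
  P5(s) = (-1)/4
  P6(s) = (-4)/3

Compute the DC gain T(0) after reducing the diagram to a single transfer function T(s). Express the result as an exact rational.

[1] combine P1, P2 in series: (-2)/(6*s - 3)
[2] series reduction of P5, P6: 1/3
[3] add P3, P4, (P5*P6) (parallel): (3*s^3 - 7*s^2 - 8*s - 7)/(9*s^3 + 6*s^2 - 6*s - 3)
[4] feedback reduction of (P1*P2), (P3+P4+(P5*P6)): (-18*s^3 - 12*s^2 + 12*s + 6)/(54*s^4 + 3*s^3 - 40*s^2 + 16*s + 23)
Evaluating the step-4 result (the overall T(s)) at s = 0 gives T(0) = 6/23.

Therefore the answer is 6/23.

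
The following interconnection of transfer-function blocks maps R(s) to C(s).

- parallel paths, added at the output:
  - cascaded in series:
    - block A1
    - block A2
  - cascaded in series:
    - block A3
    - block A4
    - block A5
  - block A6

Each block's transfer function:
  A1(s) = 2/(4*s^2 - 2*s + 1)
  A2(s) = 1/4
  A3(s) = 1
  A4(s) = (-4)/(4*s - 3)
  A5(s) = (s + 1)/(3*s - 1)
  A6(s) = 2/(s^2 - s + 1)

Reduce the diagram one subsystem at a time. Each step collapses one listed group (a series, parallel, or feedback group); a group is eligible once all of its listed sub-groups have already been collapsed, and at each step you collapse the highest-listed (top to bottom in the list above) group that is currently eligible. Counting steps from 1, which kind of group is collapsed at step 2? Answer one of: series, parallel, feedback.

The answer is series.

Reasoning:
Step 1. combine A1, A2 in series
Step 2. cascade A3, A4, A5
Step 3. combine (A1*A2), (A3*A4*A5), A6 in parallel
So the answer for step 2 is series.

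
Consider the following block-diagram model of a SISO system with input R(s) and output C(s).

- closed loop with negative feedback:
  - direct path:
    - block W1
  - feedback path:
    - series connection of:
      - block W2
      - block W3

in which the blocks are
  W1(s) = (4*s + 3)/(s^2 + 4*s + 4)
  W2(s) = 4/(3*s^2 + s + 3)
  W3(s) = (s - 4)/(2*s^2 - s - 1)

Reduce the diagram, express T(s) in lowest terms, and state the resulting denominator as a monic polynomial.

1. cascade W2, W3; result (4*s - 16)/(6*s^4 - s^3 + 2*s^2 - 4*s - 3)
2. apply the feedback formula to W1, (W2*W3); result (24*s^5 + 14*s^4 + 5*s^3 - 10*s^2 - 24*s - 9)/(6*s^6 + 23*s^5 + 22*s^4 + 5*s^2 - 80*s - 60)
That last expression is T(s), already simplified. Scaling its denominator by 1/6 (the reciprocal of the leading coefficient) yields the monic denominator.

Final answer: s^6 + 23*s^5/6 + 11*s^4/3 + 5*s^2/6 - 40*s/3 - 10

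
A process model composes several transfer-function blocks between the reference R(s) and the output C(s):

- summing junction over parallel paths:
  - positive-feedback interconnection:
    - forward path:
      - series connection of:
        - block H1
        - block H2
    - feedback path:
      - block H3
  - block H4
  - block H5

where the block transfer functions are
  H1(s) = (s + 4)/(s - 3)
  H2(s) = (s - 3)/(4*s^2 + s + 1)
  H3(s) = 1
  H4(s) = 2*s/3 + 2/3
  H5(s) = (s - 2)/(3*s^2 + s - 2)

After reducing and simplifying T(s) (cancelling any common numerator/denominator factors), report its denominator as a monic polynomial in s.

[1] multiply H1, H2 (series) -> (s + 4)/(4*s^2 + s + 1)
[2] feedback reduction of (H1*H2), H3 -> (s + 4)/(4*s^2 - 3)
[3] add [(H1*H2)/(1-(H1*H2)*H3)], H4, H5 (parallel) -> (24*s^5 + 32*s^4 - 5*s^3 - 25*s^2 + 3*s + 6)/(36*s^4 + 12*s^3 - 51*s^2 - 9*s + 18)
The result of step 3 is T(s) in lowest terms. Its denominator has leading coefficient 36; dividing the denominator through by 36 makes it monic.

Therefore the answer is s^4 + s^3/3 - 17*s^2/12 - s/4 + 1/2.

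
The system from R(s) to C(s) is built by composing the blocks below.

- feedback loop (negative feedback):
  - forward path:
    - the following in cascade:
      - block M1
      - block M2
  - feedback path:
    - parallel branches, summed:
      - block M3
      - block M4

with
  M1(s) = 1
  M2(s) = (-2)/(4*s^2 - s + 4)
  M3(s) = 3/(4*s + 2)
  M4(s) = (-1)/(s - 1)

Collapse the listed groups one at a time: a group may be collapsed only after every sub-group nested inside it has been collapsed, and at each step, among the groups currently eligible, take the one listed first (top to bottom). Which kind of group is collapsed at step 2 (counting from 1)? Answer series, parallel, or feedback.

(1) reduce the series chain M1, M2
(2) reduce the parallel group M3, M4
(3) reduce the feedback loop with forward (M1*M2) and return (M3+M4)
Step 2: parallel.

Final answer: parallel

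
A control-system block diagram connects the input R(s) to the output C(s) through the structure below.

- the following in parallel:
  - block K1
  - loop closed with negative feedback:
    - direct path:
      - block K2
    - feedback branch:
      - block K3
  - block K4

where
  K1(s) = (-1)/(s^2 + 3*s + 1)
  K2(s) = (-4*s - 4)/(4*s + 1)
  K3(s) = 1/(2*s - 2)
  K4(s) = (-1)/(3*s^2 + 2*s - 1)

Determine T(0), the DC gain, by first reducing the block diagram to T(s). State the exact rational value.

First reduce the diagram to T(s).

Step 1. collapse the loop (K2 forward, K3 return) = (4 - 4*s^2)/(4*s^2 - 5*s - 3)
Step 2. add K1, [K2/(1+K2*K3)], K4 (parallel) = (-12*s^6 - 44*s^5 - 36*s^4 + 48*s^3 + 73*s^2 + 11*s - 4)/(12*s^6 + 29*s^5 - 32*s^4 - 77*s^3 - 23*s^2 + 8*s + 3)
Evaluating the step-2 result (the overall T(s)) at s = 0 gives T(0) = -4/3.

Answer: -4/3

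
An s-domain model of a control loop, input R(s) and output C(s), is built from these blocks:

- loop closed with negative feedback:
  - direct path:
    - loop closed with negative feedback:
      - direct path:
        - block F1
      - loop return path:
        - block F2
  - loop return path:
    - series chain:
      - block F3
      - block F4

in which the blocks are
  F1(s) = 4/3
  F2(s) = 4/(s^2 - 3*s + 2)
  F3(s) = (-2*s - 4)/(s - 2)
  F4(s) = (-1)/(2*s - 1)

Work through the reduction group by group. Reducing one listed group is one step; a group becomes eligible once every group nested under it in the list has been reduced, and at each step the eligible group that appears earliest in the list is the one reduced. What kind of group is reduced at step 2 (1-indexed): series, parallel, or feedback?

(1) reduce the feedback loop with forward F1 and return F2
(2) series reduction of F3, F4
(3) collapse the loop ([F1/(1+F1*F2)] forward, (F3*F4) return)
At step 2 the group reduced is series.

Therefore the answer is series.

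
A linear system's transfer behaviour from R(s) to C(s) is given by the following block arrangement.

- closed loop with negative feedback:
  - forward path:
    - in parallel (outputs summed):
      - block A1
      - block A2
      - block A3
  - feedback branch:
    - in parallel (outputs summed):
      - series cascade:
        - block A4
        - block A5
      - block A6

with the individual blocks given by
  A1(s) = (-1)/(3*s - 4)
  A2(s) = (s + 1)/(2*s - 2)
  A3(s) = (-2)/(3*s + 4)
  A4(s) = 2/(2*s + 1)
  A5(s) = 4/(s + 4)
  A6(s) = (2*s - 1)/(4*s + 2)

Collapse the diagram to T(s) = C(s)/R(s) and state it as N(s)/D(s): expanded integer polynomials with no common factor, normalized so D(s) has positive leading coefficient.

First reduce the diagram to T(s).

Step 1: parallel reduction of A1, A2, A3 = (9*s^3 - 9*s^2 + 10*s - 24)/(18*s^3 - 18*s^2 - 32*s + 32)
Step 2: reduce the series chain A4, A5 = 8/(2*s^2 + 9*s + 4)
Step 3: combine (A4*A5), A6 in parallel = (2*s^2 + 7*s + 12)/(4*s^2 + 18*s + 8)
Step 4: reduce the feedback loop with forward (A1+A2+A3) and return ((A4*A5)+A6): this yields T(s), and no further normalization is needed

Answer: (36*s^5 + 126*s^4 - 50*s^3 + 12*s^2 - 352*s - 192)/(90*s^5 + 297*s^4 - 243*s^3 - 678*s^2 + 272*s - 32)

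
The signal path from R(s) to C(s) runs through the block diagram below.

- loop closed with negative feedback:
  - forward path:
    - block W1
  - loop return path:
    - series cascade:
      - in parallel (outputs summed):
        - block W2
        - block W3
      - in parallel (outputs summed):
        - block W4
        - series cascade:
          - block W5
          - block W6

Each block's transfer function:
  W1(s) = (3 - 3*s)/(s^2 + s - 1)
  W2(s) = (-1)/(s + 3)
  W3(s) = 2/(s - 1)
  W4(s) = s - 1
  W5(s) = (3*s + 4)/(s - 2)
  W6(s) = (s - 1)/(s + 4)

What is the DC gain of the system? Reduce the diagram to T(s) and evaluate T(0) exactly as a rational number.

First reduce the diagram to T(s).

Step 1. reduce the parallel group W2, W3 -> (s + 7)/(s^2 + 2*s - 3)
Step 2. cascade W5, W6 -> (3*s^2 + s - 4)/(s^2 + 2*s - 8)
Step 3. parallel reduction of W4, (W5*W6) -> (s^3 + 4*s^2 - 9*s + 4)/(s^2 + 2*s - 8)
Step 4. cascade (W2+W3), (W4+(W5*W6)) -> (s^3 + 12*s^2 + 31*s - 28)/(s^3 + 5*s^2 - 2*s - 24)
Step 5. close the feedback loop around W1, ((W2+W3)*(W4+(W5*W6))) -> (-3*s^4 - 12*s^3 + 21*s^2 + 66*s - 72)/(s^5 + 3*s^4 - 31*s^3 - 88*s^2 + 155*s - 60)
DC gain: substitute s = 0 into T(s) from step 5: T(0) = -72/(-60) = 6/5.

Answer: 6/5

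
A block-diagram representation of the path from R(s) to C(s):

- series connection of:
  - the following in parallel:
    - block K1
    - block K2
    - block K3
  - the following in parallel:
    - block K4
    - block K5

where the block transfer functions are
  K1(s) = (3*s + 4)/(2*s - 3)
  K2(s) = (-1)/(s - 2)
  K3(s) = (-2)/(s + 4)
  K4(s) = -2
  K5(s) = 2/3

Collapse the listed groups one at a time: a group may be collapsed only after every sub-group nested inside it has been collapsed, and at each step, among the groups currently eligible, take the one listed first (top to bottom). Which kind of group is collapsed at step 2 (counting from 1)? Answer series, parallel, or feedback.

(1) sum the parallel branches K1, K2, K3
(2) parallel reduction of K4, K5
(3) reduce the series chain (K1+K2+K3), (K4+K5)
At step 2 the group reduced is parallel.

Hence the answer: parallel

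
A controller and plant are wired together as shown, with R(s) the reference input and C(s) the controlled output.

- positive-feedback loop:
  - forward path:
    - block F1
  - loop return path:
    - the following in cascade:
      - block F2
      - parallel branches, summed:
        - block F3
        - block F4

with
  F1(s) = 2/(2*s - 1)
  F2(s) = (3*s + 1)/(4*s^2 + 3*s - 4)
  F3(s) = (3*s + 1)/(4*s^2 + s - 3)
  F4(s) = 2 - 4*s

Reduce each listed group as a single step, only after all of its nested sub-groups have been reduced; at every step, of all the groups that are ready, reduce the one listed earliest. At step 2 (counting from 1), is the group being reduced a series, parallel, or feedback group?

(1) reduce the parallel group F3, F4
(2) cascade F2, (F3+F4)
(3) feedback reduction of F1, (F2*(F3+F4))
Step 2: series.

Final answer: series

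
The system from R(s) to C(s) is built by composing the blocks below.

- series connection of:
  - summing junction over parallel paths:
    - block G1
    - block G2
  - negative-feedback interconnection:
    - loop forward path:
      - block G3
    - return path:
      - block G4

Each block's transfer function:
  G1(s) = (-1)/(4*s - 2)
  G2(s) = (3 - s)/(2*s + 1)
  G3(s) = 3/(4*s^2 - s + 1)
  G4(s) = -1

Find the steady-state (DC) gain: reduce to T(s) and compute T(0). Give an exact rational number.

1. sum the parallel branches G1, G2 -> (-4*s^2 + 12*s - 7)/(8*s^2 - 2)
2. collapse the loop (G3 forward, G4 return) -> 3/(4*s^2 - s - 2)
3. combine (G1+G2), [G3/(1+G3*G4)] in series -> (-12*s^2 + 36*s - 21)/(32*s^4 - 8*s^3 - 24*s^2 + 2*s + 4)
Step 3 gives the overall T(s). Then T(0) = -21/4.

Final answer: -21/4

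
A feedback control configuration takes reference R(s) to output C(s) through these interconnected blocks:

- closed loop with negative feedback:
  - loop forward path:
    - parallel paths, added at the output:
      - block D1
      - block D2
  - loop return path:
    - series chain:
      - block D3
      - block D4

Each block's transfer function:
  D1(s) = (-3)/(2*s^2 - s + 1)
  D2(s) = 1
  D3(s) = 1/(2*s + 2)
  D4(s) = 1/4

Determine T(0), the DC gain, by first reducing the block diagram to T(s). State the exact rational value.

[1] combine D1, D2 in parallel; result (2*s^2 - s - 2)/(2*s^2 - s + 1)
[2] combine D3, D4 in series; result 1/(8*s + 8)
[3] reduce the feedback loop with forward (D1+D2) and return (D3*D4); result (16*s^3 + 8*s^2 - 24*s - 16)/(16*s^3 + 10*s^2 - s + 6)
DC gain: substitute s = 0 into T(s) from step 3: T(0) = -16/6 = -8/3.

Therefore the answer is -8/3.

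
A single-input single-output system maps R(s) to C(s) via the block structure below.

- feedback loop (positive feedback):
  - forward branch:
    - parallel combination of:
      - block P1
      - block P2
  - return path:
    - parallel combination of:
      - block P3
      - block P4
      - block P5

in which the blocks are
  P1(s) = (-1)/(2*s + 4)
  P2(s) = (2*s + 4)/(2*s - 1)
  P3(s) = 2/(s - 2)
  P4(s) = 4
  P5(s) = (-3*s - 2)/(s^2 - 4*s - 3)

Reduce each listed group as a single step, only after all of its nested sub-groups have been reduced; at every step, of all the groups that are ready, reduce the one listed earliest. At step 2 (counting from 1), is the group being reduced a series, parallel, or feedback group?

Answer: parallel

Working:
(1) sum the parallel branches P1, P2
(2) parallel reduction of P3, P4, P5
(3) collapse the loop ((P1+P2) forward, (P3+P4+P5) return)
So the answer for step 2 is parallel.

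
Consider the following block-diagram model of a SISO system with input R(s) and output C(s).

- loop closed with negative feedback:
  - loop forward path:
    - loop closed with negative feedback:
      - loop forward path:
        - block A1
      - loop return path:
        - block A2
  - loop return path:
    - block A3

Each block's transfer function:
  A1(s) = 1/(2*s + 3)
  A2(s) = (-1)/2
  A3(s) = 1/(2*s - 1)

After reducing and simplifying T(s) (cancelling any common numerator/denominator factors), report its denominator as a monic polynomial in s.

Answer: s^2 + 3*s/4 - 3/8

Working:
(1) reduce the feedback loop with forward A1 and return A2, giving 2/(4*s + 5)
(2) feedback reduction of [A1/(1+A1*A2)], A3, giving (4*s - 2)/(8*s^2 + 6*s - 3)
No further cancellation is possible in the step-2 result, so that is T(s). Its denominator becomes monic after dividing by the leading coefficient 8.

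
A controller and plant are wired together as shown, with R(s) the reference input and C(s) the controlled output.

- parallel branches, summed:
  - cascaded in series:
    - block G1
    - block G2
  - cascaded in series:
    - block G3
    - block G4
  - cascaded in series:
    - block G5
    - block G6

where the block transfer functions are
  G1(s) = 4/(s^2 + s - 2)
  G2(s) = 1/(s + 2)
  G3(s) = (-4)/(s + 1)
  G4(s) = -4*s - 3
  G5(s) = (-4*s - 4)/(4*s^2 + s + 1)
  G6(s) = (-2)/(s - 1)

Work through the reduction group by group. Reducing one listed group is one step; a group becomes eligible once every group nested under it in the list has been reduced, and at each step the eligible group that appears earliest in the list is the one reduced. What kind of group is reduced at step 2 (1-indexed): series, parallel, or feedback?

1. reduce the series chain G1, G2
2. cascade G3, G4
3. cascade G5, G6
4. sum the parallel branches (G1*G2), (G3*G4), (G5*G6)
At step 2 the group reduced is series.

Final answer: series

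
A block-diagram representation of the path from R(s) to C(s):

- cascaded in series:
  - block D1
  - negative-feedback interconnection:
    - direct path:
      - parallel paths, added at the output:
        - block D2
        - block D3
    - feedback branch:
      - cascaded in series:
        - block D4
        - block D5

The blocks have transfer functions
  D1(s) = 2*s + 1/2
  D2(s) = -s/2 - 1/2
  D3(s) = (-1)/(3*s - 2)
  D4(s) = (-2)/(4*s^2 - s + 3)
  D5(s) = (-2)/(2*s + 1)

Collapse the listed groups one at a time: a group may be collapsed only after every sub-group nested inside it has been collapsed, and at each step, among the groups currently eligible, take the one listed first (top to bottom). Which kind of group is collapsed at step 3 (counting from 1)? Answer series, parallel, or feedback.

[1] parallel reduction of D2, D3
[2] reduce the series chain D4, D5
[3] feedback reduction of (D2+D3), (D4*D5)
[4] series reduction of D1, [(D2+D3)/(1+(D2+D3)*(D4*D5))]
Step 3: feedback.

Hence the answer: feedback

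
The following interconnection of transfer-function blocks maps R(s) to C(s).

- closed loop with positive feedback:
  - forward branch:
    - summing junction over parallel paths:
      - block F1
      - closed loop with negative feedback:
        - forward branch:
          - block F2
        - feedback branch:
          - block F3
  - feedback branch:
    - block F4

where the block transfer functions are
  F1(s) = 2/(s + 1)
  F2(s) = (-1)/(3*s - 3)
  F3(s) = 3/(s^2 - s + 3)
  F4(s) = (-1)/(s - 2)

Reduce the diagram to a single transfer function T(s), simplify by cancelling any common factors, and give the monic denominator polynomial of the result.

The answer is s^5 - 3*s^4 + 17*s^3/3 - 8*s^2 + 10*s/3 - 1.

Reasoning:
Step 1. feedback reduction of F2, F3, giving (-s^2 + s - 3)/(3*s^3 - 6*s^2 + 12*s - 12)
Step 2. reduce the parallel group F1, [F2/(1+F2*F3)], giving (5*s^3 - 12*s^2 + 22*s - 27)/(3*s^4 - 3*s^3 + 6*s^2 - 12)
Step 3. apply the feedback formula to (F1+[F2/(1+F2*F3)]), F4, giving (5*s^4 - 22*s^3 + 46*s^2 - 71*s + 54)/(3*s^5 - 9*s^4 + 17*s^3 - 24*s^2 + 10*s - 3)
T(s) is the step-3 result (common factors already cancelled). Leading coefficient of the denominator: 3. Divide through by 3 for the monic polynomial.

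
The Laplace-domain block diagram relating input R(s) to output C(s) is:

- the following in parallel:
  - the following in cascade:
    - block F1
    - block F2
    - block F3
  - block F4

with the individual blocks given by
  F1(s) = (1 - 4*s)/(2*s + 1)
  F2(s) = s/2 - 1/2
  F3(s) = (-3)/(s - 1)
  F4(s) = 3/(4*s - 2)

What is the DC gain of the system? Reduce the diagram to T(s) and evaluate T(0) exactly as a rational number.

Reducing step by step:

Step 1: cascade F1, F2, F3, giving (12*s - 3)/(4*s + 2)
Step 2: reduce the parallel group (F1*F2*F3), F4, giving (12*s^2 - 6*s + 3)/(4*s^2 - 1)
The step-2 result is T(s). Setting s = 0: T(0) = 3/(-1) = -3.

Answer: -3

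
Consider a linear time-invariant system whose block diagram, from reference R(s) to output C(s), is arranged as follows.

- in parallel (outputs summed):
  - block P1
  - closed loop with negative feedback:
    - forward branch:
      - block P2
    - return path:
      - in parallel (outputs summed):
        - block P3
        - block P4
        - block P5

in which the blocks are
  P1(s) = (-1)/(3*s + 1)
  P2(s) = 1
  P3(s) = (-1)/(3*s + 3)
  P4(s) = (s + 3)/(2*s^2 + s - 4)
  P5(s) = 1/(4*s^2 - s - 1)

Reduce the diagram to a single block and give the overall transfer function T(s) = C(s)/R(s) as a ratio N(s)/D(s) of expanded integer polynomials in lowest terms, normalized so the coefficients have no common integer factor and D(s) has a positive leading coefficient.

Step 1: sum the parallel branches P3, P4, P5; result (4*s^4 + 49*s^3 + 49*s^2 - 33*s - 25)/(24*s^5 + 30*s^4 - 51*s^3 - 48*s^2 + 21*s + 12)
Step 2: collapse the loop (P2 forward, (P3+P4+P5) return); result (24*s^5 + 30*s^4 - 51*s^3 - 48*s^2 + 21*s + 12)/(24*s^5 + 34*s^4 - 2*s^3 + s^2 - 12*s - 13)
Step 3: combine P1, [P2/(1+P2*(P3+P4+P5))] in parallel: this yields T(s), and no further normalization is needed

Hence the answer: (72*s^6 + 90*s^5 - 157*s^4 - 193*s^3 + 14*s^2 + 69*s + 25)/(72*s^6 + 126*s^5 + 28*s^4 + s^3 - 35*s^2 - 51*s - 13)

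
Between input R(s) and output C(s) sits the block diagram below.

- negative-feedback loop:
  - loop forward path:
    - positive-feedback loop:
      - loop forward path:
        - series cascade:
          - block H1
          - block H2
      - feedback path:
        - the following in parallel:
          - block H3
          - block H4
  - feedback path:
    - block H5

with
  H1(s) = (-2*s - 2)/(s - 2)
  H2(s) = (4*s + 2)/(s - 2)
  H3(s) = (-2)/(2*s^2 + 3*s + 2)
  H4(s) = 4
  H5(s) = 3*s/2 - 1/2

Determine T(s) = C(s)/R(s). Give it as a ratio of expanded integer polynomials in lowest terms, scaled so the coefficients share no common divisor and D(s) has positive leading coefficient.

Answer: (16*s^4 + 48*s^3 + 60*s^2 + 36*s + 8)/(24*s^5 - 2*s^4 - 121*s^3 - 198*s^2 - 130*s - 36)

Working:
Step 1: reduce the series chain H1, H2 gives (-8*s^2 - 12*s - 4)/(s^2 - 4*s + 4)
Step 2: combine H3, H4 in parallel gives (8*s^2 + 12*s + 6)/(2*s^2 + 3*s + 2)
Step 3: reduce the feedback loop with forward (H1*H2) and return (H3+H4) gives (-16*s^4 - 48*s^3 - 60*s^2 - 36*s - 8)/(66*s^4 + 187*s^3 + 222*s^2 + 124*s + 32)
Step 4: apply the feedback formula to [(H1*H2)/(1-(H1*H2)*(H3+H4))], H5, which is the overall transfer function T(s) = C(s)/R(s) in lowest terms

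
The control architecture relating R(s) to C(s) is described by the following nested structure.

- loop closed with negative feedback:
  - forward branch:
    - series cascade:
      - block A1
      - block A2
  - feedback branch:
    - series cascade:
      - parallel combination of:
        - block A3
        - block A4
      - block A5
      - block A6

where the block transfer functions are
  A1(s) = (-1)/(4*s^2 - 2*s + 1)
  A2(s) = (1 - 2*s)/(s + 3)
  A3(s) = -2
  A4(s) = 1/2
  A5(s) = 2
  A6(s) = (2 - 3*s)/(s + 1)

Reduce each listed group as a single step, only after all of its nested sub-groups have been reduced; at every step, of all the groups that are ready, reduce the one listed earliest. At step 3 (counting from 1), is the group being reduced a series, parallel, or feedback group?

Step 1: multiply A1, A2 (series)
Step 2: parallel reduction of A3, A4
Step 3: cascade (A3+A4), A5, A6
Step 4: reduce the feedback loop with forward (A1*A2) and return ((A3+A4)*A5*A6)
Step 3: series.

Answer: series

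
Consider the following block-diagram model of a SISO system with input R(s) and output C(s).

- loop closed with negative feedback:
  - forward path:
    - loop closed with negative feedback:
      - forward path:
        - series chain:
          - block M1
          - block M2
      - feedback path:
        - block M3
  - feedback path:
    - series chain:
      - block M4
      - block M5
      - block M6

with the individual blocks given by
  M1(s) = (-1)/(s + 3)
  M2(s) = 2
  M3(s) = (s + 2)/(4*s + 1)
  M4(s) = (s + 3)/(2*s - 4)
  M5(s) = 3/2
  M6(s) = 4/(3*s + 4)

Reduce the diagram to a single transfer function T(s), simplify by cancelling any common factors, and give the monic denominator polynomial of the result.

Step 1 - combine M1, M2 in series, giving (-2)/(s + 3)
Step 2 - collapse the loop ((M1*M2) forward, M3 return), giving (-8*s - 2)/(4*s^2 + 11*s - 1)
Step 3 - reduce the series chain M4, M5, M6, giving (3*s + 9)/(3*s^2 - 2*s - 8)
Step 4 - collapse the loop ([(M1*M2)/(1+(M1*M2)*M3)] forward, (M4*M5*M6) return), giving (-24*s^3 + 10*s^2 + 68*s + 16)/(12*s^4 + 25*s^3 - 81*s^2 - 164*s - 10)
The result of step 4 is T(s) in lowest terms. Its denominator has leading coefficient 12; dividing the denominator through by 12 makes it monic.

Final answer: s^4 + 25*s^3/12 - 27*s^2/4 - 41*s/3 - 5/6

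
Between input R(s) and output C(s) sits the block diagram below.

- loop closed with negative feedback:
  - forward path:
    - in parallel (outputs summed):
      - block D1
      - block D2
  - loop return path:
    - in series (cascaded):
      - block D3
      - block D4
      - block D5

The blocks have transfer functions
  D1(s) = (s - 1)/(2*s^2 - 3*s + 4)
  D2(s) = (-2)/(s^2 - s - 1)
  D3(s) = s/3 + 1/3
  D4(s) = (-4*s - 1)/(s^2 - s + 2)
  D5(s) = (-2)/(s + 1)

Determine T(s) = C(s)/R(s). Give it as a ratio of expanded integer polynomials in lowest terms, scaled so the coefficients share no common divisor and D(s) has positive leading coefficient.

Answer: (3*s^5 - 21*s^4 + 42*s^3 - 75*s^2 + 57*s - 42)/(6*s^6 - 21*s^5 + 50*s^4 - 94*s^3 + 57*s^2 - 38*s - 38)

Working:
Step 1. parallel reduction of D1, D2: (s^3 - 6*s^2 + 6*s - 7)/(2*s^4 - 5*s^3 + 5*s^2 - s - 4)
Step 2. reduce the series chain D3, D4, D5: (8*s + 2)/(3*s^2 - 3*s + 6)
Step 3. reduce the feedback loop with forward (D1+D2) and return (D3*D4*D5) - this is the overall T(s), already in the required normalized form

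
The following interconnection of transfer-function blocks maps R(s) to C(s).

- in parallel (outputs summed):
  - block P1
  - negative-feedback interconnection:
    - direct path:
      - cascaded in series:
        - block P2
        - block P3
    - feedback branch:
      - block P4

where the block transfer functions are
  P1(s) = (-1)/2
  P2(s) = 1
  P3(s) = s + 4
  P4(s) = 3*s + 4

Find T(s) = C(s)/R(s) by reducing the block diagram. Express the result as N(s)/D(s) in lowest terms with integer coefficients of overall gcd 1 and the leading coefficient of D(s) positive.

Step 1. series reduction of P2, P3; result s + 4
Step 2. feedback reduction of (P2*P3), P4; result (s + 4)/(3*s^2 + 16*s + 17)
Step 3. reduce the parallel group P1, [(P2*P3)/(1+(P2*P3)*P4)] - this is the overall T(s), already in the required normalized form

Final answer: (-3*s^2 - 14*s - 9)/(6*s^2 + 32*s + 34)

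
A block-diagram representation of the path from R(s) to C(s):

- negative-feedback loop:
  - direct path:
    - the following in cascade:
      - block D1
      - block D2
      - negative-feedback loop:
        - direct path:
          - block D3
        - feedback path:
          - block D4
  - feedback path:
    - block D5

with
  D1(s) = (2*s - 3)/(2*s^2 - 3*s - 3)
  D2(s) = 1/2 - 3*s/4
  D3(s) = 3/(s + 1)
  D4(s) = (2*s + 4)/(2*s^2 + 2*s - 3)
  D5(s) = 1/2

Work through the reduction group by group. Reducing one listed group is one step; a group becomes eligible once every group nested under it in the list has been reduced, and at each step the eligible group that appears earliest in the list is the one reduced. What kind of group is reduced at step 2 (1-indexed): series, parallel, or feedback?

The answer is series.

Reasoning:
Step 1. reduce the feedback loop with forward D3 and return D4
Step 2. reduce the series chain D1, D2, [D3/(1+D3*D4)]
Step 3. reduce the feedback loop with forward (D1*D2*[D3/(1+D3*D4)]) and return D5
So the answer for step 2 is series.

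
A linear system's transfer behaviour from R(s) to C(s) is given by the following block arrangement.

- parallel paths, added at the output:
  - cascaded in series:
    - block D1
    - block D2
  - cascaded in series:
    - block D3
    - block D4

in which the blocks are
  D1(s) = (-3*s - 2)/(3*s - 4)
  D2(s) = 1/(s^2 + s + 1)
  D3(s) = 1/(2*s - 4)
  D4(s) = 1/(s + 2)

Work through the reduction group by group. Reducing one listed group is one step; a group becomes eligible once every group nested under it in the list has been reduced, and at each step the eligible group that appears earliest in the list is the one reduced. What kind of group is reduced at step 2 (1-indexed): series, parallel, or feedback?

(1) cascade D1, D2
(2) reduce the series chain D3, D4
(3) combine (D1*D2), (D3*D4) in parallel
At step 2 the group reduced is series.

Answer: series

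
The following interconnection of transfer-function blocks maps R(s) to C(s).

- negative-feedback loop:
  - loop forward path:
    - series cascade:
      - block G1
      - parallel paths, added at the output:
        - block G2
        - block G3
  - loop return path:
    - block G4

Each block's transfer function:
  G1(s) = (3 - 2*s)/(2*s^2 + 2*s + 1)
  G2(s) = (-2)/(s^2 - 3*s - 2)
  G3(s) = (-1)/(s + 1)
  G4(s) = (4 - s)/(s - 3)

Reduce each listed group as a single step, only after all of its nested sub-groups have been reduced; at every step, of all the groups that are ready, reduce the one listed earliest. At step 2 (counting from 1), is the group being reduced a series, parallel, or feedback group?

Reducing step by step:

Step 1: parallel reduction of G2, G3
Step 2: cascade G1, (G2+G3)
Step 3: reduce the feedback loop with forward (G1*(G2+G3)) and return G4
At step 2 the group reduced is series.

Answer: series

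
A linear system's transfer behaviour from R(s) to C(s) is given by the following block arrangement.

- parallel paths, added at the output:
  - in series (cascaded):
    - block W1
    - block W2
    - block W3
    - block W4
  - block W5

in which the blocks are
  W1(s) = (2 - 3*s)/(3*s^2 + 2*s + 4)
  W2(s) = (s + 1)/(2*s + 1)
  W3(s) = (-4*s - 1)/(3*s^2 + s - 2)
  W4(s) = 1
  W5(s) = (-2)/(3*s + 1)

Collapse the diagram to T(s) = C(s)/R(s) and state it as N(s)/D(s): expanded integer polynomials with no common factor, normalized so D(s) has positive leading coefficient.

Answer: (-12*s^3 - 2*s^2 - 13*s - 7)/(18*s^4 + 27*s^3 + 37*s^2 + 22*s + 4)

Working:
(1) combine W1, W2, W3, W4 in series, giving (4*s + 1)/(6*s^3 + 7*s^2 + 10*s + 4)
(2) add (W1*W2*W3*W4), W5 (parallel), giving the overall T(s)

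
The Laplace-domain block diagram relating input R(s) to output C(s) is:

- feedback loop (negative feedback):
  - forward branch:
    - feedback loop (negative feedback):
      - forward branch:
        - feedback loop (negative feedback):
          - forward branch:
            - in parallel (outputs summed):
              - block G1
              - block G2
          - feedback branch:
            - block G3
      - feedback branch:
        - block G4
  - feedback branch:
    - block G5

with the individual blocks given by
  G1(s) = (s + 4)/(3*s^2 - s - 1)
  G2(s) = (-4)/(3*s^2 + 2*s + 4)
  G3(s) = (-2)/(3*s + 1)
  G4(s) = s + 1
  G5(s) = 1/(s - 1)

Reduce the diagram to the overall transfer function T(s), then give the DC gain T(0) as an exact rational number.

First reduce the diagram to T(s).

(1) combine G1, G2 in parallel = (3*s^3 + 2*s^2 + 16*s + 20)/(9*s^4 + 3*s^3 + 7*s^2 - 6*s - 4)
(2) close the feedback loop around (G1+G2), G3 = (9*s^4 + 9*s^3 + 50*s^2 + 76*s + 20)/(27*s^5 + 18*s^4 + 18*s^3 - 15*s^2 - 50*s - 44)
(3) reduce the feedback loop with forward [(G1+G2)/(1+(G1+G2)*G3)] and return G4 = (9*s^4 + 9*s^3 + 50*s^2 + 76*s + 20)/(36*s^5 + 36*s^4 + 77*s^3 + 111*s^2 + 46*s - 24)
(4) close the feedback loop around [[(G1+G2)/(1+(G1+G2)*G3)]/(1+[(G1+G2)/(1+(G1+G2)*G3)]*G4)], G5 = (9*s^5 + 41*s^3 + 26*s^2 - 56*s - 20)/(36*s^6 + 50*s^4 + 43*s^3 - 15*s^2 + 6*s + 44)
DC gain: substitute s = 0 into T(s) from step 4: T(0) = -20/44 = -5/11.

Answer: -5/11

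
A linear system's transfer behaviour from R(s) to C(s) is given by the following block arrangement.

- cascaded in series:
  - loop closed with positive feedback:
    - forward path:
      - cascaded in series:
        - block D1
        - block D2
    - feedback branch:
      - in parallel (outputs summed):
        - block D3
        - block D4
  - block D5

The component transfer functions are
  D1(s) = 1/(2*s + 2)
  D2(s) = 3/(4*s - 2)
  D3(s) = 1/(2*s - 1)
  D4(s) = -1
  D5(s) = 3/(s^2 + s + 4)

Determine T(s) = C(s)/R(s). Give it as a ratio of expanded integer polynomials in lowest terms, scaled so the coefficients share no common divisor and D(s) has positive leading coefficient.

Step 1: cascade D1, D2; result 3/(8*s^2 + 4*s - 4)
Step 2: reduce the parallel group D3, D4; result (2 - 2*s)/(2*s - 1)
Step 3: close the feedback loop around (D1*D2), (D3+D4); result (6*s - 3)/(16*s^3 - 6*s - 2)
Step 4: multiply [(D1*D2)/(1-(D1*D2)*(D3+D4))], D5 (series) - this is the overall T(s), already in the required normalized form

Final answer: (18*s - 9)/(16*s^5 + 16*s^4 + 58*s^3 - 8*s^2 - 26*s - 8)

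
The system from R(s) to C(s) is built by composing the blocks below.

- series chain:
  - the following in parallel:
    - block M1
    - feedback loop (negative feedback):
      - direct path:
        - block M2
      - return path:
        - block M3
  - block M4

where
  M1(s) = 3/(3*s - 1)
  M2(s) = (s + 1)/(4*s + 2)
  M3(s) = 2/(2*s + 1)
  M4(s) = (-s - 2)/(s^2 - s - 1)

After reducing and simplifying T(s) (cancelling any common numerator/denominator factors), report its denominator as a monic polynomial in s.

Step 1. collapse the loop (M2 forward, M3 return), giving (2*s^2 + 3*s + 1)/(8*s^2 + 10*s + 4)
Step 2. add M1, [M2/(1+M2*M3)] (parallel), giving (6*s^3 + 31*s^2 + 30*s + 11)/(24*s^3 + 22*s^2 + 2*s - 4)
Step 3. cascade (M1+[M2/(1+M2*M3)]), M4, giving (-6*s^4 - 43*s^3 - 92*s^2 - 71*s - 22)/(24*s^5 - 2*s^4 - 44*s^3 - 28*s^2 + 2*s + 4)
That last expression is T(s), already simplified. Scaling its denominator by 1/24 (the reciprocal of the leading coefficient) yields the monic denominator.

Hence the answer: s^5 - s^4/12 - 11*s^3/6 - 7*s^2/6 + s/12 + 1/6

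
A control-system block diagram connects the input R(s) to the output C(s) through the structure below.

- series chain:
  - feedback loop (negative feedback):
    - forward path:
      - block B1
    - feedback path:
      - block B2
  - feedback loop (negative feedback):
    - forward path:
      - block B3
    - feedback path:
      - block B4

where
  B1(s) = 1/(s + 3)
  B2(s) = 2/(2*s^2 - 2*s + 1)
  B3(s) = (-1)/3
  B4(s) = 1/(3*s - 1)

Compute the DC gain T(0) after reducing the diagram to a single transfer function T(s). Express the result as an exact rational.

[1] collapse the loop (B1 forward, B2 return), giving (2*s^2 - 2*s + 1)/(2*s^3 + 4*s^2 - 5*s + 5)
[2] reduce the feedback loop with forward B3 and return B4, giving (1 - 3*s)/(9*s - 4)
[3] cascade [B1/(1+B1*B2)], [B3/(1+B3*B4)], giving (-6*s^3 + 8*s^2 - 5*s + 1)/(18*s^4 + 28*s^3 - 61*s^2 + 65*s - 20)
That last expression is T(s); at s = 0 only the constant terms survive, so T(0) = 1/(-20) = -1/20.

Final answer: -1/20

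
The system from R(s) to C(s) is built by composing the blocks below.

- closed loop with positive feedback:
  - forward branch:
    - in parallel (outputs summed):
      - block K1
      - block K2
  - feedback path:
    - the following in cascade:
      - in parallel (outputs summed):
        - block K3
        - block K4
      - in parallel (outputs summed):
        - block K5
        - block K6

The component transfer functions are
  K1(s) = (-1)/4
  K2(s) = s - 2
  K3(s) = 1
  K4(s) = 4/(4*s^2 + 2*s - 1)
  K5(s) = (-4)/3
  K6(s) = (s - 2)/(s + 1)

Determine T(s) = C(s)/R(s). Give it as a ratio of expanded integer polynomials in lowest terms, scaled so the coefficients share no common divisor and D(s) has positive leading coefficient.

First reduce the diagram to T(s).

Step 1: sum the parallel branches K1, K2; result s - 9/4
Step 2: reduce the parallel group K3, K4; result (4*s^2 + 2*s + 3)/(4*s^2 + 2*s - 1)
Step 3: reduce the parallel group K5, K6; result (-s - 10)/(3*s + 3)
Step 4: combine (K3+K4), (K5+K6) in series; result (-4*s^3 - 42*s^2 - 23*s - 30)/(12*s^3 + 18*s^2 + 3*s - 3)
Step 5: apply the feedback formula to (K1+K2), ((K3+K4)*(K5+K6)), giving the overall T(s)

Answer: (48*s^4 - 36*s^3 - 150*s^2 - 39*s + 27)/(16*s^4 + 180*s^3 - 214*s^2 - 75*s - 282)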